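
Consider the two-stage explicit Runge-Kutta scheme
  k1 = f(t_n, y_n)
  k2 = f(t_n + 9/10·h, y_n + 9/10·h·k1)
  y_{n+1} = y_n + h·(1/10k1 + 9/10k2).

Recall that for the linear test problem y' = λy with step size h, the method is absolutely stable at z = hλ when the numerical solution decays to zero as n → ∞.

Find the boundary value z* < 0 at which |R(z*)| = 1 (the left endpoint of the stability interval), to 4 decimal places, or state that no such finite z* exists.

left endpoint -1.2346.

With y'=λy (z=hλ):
  k1=λy_n ⇒ h·k1=z·y_n;  k2=λ(1+9/10z)y_n ⇒ h·k2=z(1+9/10z)y_n
  y_{n+1}/y_n = 1 + 1/10z + 9/10z(1+9/10z) = 1 + z + 81/100z²
  R(z) = 1 + z + 81/100z².

Need |R(x)|<1, x<0.
x=-1.65: |R|=1.5552
R=1: x+81/100x²=0 ⇒ x=−100/81=-1.2346; min R=1−1/(4·81/100)=0.6914>−1
Confirm numerically:
  x=-0.976: |R|=0.79559 <1
  x=-0.698: |R|=0.69664 <1
  x=-0.572: |R|=0.69302 <1
  x=-1.581: |R|=1.44364 >1
  x=-1.473: |R|=1.28448 >1
  x=-1.304: |R|=1.07334 >1
So |R|<1 on (-1.2346, 0).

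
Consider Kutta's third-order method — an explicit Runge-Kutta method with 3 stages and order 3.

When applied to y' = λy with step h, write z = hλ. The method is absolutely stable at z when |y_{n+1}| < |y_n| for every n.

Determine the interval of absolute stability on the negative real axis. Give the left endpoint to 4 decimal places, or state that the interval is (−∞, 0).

(-2.5127, 0).

With y'=λy (z=hλ):
  order 3, 3-stage ⇒ R(z)=1+z+z^2/2+z^3/6
  (e.g. R(-1.76)=-0.11983, |R|=0.11983)

Need |R(x)|<1, x<0.
x=-1.76: |R|=0.1198
|R(-2.05)|=0.3846 |R(-2.02)|=0.3535 |R(-0.52)|=0.5918
Bisect:
  x_lo=-3.3855 |R|=3.1220  x_hi=-0.1401 |R|=0.8692
  mid=-1.76282 |R|=0.12206 →hi
  mid=-2.57418 |R|=1.10390 →lo
  mid=-2.16850 |R|=0.51683 →hi
  mid=-2.37134 |R|=0.78215 →hi
  mid=-2.47276 |R|=0.93545 →hi
  mid=-2.52347 |R|=1.01772 →lo
  mid=-2.49811 |R|=0.97610 →hi
  mid=-2.51079 |R|=0.99679 →hi
  mid=-2.51713 |R|=1.00722 →lo
  ...
  [-2.51277,-2.51257] ⇒ x*=-2.5127
So |R|<1 on (-2.5127, 0).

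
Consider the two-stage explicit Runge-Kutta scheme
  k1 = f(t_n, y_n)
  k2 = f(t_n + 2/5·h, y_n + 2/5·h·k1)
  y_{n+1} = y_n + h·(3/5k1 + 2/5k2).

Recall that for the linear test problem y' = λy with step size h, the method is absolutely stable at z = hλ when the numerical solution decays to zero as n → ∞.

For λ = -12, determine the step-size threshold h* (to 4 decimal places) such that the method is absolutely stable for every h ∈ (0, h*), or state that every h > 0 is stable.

(-6.2500,0); λ=-12 ⇒ h* = (25/4)/12 = 0.5208.

On y'=λy, z=hλ:
  k1=λy_n ⇒ h·k1=z·y_n;  k2=λ(1+2/5z)y_n ⇒ h·k2=z(1+2/5z)y_n
  y_{n+1}/y_n = 1 + 3/5z + 2/5z(1+2/5z) = 1 + z + 4/25z²
  Hence R(z) = 1 + z + 4/25z².

Find x<0 with |R(x)|<1.
x=-0.58: |R|=0.4738
R=1: x+4/25x²=0 ⇒ x=−25/4=-6.2500; min R=1−1/(4·4/25)=-0.5625>−1
Confirm numerically:
  x=-5.904: |R|=0.67315 <1
  x=-3.138: |R|=0.56247 <1
  x=-3.106: |R|=0.56244 <1
  x=-6.636: |R|=1.40984 >1
  x=-6.519: |R|=1.28058 >1
  x=-6.310: |R|=1.06058 >1
Stable set (-6.2500, 0).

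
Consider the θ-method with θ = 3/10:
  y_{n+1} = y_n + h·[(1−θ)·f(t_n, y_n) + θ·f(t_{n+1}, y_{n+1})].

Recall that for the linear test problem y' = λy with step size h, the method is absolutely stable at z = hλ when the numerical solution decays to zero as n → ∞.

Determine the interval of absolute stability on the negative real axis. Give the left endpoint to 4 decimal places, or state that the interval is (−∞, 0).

z∈(-5.0000,0).

With y'=λy (z=hλ):
  y_{n+1} = y_n + z·[7/10·y_n + 3/10·y_{n+1}] ⇒ (1 − 3/10z)y_{n+1} = (1 + 7/10z)y_n
  so R(z) = (1 + 7/10z)/(1 − 3/10z).

Find x<0 with |R(x)|<1.
x=-1.44: |R|=0.0056
R=−1: 1+7/10x = −1+3/10x ⇒ -2/5x=2 ⇒ x=2/(-2/5)=-5.0000
Confirm numerically:
  x=-3.384: |R|=0.67924 <1
  x=-2.685: |R|=0.48712 <1
  x=-2.184: |R|=0.31948 <1
  x=-5.175: |R|=1.02742 >1
  x=-5.130: |R|=1.02048 >1
  x=-5.097: |R|=1.01534 >1
Interval (-5.0000, 0).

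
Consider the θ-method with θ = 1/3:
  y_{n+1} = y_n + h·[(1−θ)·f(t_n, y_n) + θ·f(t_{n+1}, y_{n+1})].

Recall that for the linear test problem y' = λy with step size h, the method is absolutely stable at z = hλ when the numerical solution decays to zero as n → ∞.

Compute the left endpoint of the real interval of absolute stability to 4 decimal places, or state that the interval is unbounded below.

z* = -6.0000.

With y'=λy (z=hλ):
  y_{n+1} = y_n + z·[2/3·y_n + 1/3·y_{n+1}] ⇒ (1 − 1/3z)y_{n+1} = (1 + 2/3z)y_n
  ⇒ R(z) = (1 + 2/3z)/(1 − 1/3z).

Solve |R(x)|<1 on ℝ⁻.
x=-1.35: |R|=0.0690
R=−1: 1+2/3x = −1+1/3x ⇒ -1/3x=2 ⇒ x=2/(-1/3)=-6.0000
Confirm numerically:
  x=-5.966: |R|=0.99621 <1
  x=-5.641: |R|=0.95845 <1
  x=-4.647: |R|=0.82307 <1
  x=-2.598: |R|=0.39228 <1
  x=-6.384: |R|=1.04092 >1
  x=-6.333: |R|=1.03568 >1
Stable set (-6.0000, 0).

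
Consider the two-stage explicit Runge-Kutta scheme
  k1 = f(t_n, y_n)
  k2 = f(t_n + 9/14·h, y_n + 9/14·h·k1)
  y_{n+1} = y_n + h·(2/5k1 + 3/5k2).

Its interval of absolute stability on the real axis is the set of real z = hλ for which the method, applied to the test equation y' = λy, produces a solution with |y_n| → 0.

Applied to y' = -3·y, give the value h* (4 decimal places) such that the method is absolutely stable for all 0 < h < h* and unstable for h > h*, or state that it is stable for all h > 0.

(-2.5926,0); λ=-3 ⇒ h* = (70/27)/3 = 0.8642.

Test eqn y'=λy, z=hλ:
  k1=λy_n ⇒ h·k1=z·y_n;  k2=λ(1+9/14z)y_n ⇒ h·k2=z(1+9/14z)y_n
  y_{n+1}/y_n = 1 + 2/5z + 3/5z(1+9/14z) = 1 + z + 27/70z²
  Hence R(z) = 1 + z + 27/70z².

Find x<0 with |R(x)|<1.
x=-1.33: |R|=0.3523
R=1: x+27/70x²=0 ⇒ x=−70/27=-2.5926; min R=1−1/(4·27/70)=0.3519>−1
Confirm numerically:
  x=-1.916: |R|=0.49998 <1
  x=-1.853: |R|=0.47139 <1
  x=-1.790: |R|=0.44587 <1
  x=-1.771: |R|=0.43877 <1
  x=-3.005: |R|=1.47801 >1
  x=-2.982: |R|=1.44790 >1
Interval (-2.5926, 0).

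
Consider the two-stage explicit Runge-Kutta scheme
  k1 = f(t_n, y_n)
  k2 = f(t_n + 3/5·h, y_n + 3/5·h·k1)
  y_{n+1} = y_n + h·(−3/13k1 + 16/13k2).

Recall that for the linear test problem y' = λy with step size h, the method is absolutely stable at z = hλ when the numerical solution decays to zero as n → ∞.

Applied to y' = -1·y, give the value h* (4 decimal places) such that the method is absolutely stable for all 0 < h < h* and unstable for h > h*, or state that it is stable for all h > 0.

Set f=λy, z=hλ:
  k1=λy_n ⇒ h·k1=z·y_n;  k2=λ(1+3/5z)y_n ⇒ h·k2=z(1+3/5z)y_n
  y_{n+1}/y_n = 1 − 3/13z + 16/13z(1+3/5z) = 1 + z + 48/65z²
  R(z) = 1 + z + 48/65z².

Need |R(x)|<1, x<0.
x=-1.59: |R|=1.2769
R=1: x+48/65x²=0 ⇒ x=−65/48=-1.3542; min R=1−1/(4·48/65)=0.6615>−1
Confirm numerically:
  x=-0.978: |R|=0.72833 <1
  x=-0.975: |R|=0.72700 <1
  x=-0.683: |R|=0.66148 <1
  x=-1.748: |R|=1.50837 >1
  x=-1.532: |R|=1.20119 >1
So |R|<1 on (-1.3542, 0).

(-1.3542,0); λ=-1 ⇒ h* = (65/48)/1 = 1.3542.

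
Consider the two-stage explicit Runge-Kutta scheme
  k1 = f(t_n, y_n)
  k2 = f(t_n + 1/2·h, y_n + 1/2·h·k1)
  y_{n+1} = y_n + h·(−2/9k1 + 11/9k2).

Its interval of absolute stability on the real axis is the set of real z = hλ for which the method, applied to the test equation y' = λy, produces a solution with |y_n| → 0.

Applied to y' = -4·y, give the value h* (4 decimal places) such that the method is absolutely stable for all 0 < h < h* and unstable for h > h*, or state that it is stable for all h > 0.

(-1.6364,0); λ=-4 ⇒ h* = (18/11)/4 = 0.4091.

With y'=λy (z=hλ):
  k1=λy_n ⇒ h·k1=z·y_n;  k2=λ(1+1/2z)y_n ⇒ h·k2=z(1+1/2z)y_n
  y_{n+1}/y_n = 1 − 2/9z + 11/9z(1+1/2z) = 1 + z + 11/18z²
  ⇒ R(z) = 1 + z + 11/18z².

Boundary: |R(x)|=1, x<0.
x=-1.53: |R|=0.9006
R=1: x+11/18x²=0 ⇒ x=−18/11=-1.6364; min R=1−1/(4·11/18)=0.5909>−1
Confirm numerically:
  x=-1.339: |R|=0.75667 <1
  x=-1.126: |R|=0.64881 <1
  x=-0.688: |R|=0.60127 <1
  x=-2.088: |R|=1.57629 >1
  x=-2.040: |R|=1.50320 >1
  x=-1.795: |R|=1.17402 >1
Interval (-1.6364, 0).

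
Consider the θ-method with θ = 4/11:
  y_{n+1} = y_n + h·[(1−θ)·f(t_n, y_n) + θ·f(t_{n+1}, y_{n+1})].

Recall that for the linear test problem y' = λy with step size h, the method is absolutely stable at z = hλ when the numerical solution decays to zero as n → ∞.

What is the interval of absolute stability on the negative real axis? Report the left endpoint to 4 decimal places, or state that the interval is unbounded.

With y'=λy (z=hλ):
  y_{n+1} = y_n + z·[7/11·y_n + 4/11·y_{n+1}] ⇒ (1 − 4/11z)y_{n+1} = (1 + 7/11z)y_n
  so R(z) = (1 + 7/11z)/(1 − 4/11z).

Boundary: |R(x)|=1, x<0.
x=-0.38: |R|=0.6661
R=−1: 1+7/11x = −1+4/11x ⇒ -3/11x=2 ⇒ x=2/(-3/11)=-7.3333
Confirm numerically:
  x=-7.133: |R|=0.98480 <1
  x=-6.991: |R|=0.97364 <1
  x=-4.329: |R|=0.68170 <1
  x=-3.634: |R|=0.56540 <1
  x=-7.741: |R|=1.02914 >1
  x=-7.613: |R|=1.02024 >1
Interval (-7.3333, 0).

z∈(-7.3333,0).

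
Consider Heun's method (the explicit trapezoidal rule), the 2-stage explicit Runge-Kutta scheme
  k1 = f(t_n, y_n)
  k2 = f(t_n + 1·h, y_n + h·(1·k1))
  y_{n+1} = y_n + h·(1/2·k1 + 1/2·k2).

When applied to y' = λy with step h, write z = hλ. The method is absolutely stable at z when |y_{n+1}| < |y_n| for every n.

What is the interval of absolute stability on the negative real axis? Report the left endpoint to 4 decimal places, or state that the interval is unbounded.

(-2.0000, 0).

With y'=λy (z=hλ):
  order 2, 2-stage ⇒ R(z)=1+z+z^2/2
  (e.g. R(-1.56)=0.65680, |R|=0.65680)

Boundary: |R(x)|=1, x<0.
x=-1.56: |R|=0.6568
|R(-2.23)|=1.2565 |R(-2.04)|=1.0408 |R(-0.69)|=0.5481
Bisect:
  x_lo=-2.6615 |R|=1.8803  x_hi=-0.3317 |R|=0.7233
  mid=-1.49660 |R|=0.62331 →hi
  mid=-2.07905 |R|=1.08218 →lo
  mid=-1.78783 |R|=0.81034 →hi
  mid=-1.93344 |R|=0.93566 →hi
  mid=-2.00625 |R|=1.00627 →lo
  mid=-1.96984 |R|=0.97030 →hi
  mid=-1.98805 |R|=0.98812 →hi
  ...
  [-2.00013,-1.99999] ⇒ x*=-2.0000
Stable set (-2.0000, 0).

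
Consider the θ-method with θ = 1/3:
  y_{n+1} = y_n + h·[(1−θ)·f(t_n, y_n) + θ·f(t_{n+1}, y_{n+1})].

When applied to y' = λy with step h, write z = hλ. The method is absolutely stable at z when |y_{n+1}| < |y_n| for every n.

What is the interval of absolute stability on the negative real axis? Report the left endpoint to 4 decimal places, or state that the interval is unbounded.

On y'=λy, z=hλ:
  y_{n+1} = y_n + z·[2/3·y_n + 1/3·y_{n+1}] ⇒ (1 − 1/3z)y_{n+1} = (1 + 2/3z)y_n
  so R(z) = (1 + 2/3z)/(1 − 1/3z).

Need |R(x)|<1, x<0.
x=-0.81: |R|=0.3622
R=−1: 1+2/3x = −1+1/3x ⇒ -1/3x=2 ⇒ x=2/(-1/3)=-6.0000
Confirm numerically:
  x=-4.327: |R|=0.77167 <1
  x=-3.262: |R|=0.56276 <1
  x=-2.895: |R|=0.47328 <1
  x=-2.679: |R|=0.41521 <1
  x=-6.445: |R|=1.04711 >1
  x=-6.406: |R|=1.04316 >1
  x=-6.255: |R|=1.02755 >1
So |R|<1 on (-6.0000, 0).

(-6.0000, 0).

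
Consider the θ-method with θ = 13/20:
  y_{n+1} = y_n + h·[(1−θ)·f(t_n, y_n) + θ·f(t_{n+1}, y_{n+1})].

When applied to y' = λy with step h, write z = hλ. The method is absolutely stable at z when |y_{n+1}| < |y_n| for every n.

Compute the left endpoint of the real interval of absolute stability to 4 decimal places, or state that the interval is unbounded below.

Test eqn y'=λy, z=hλ:
  y_{n+1} = y_n + z·[7/20·y_n + 13/20·y_{n+1}] ⇒ (1 − 13/20z)y_{n+1} = (1 + 7/20z)y_n
  Hence R(z) = (1 + 7/20z)/(1 − 13/20z).

Solve |R(x)|<1 on ℝ⁻.
x=-0.87: |R|=0.4443
x=-2: |R|=0.1304
x=-10: |R|=0.3333
x=-100: |R|=0.5152
θ=13/20≥1/2 ⇒ |1+7/20x|<|1−13/20x| ∀x<0 ⇒ stable on all of ℝ⁻.

(−∞, 0) — no finite endpoint.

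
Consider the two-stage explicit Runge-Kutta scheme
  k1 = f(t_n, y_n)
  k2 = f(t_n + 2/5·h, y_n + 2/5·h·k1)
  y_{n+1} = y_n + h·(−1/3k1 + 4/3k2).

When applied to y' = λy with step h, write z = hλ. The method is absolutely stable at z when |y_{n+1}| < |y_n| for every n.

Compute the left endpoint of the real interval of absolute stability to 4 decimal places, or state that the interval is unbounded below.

z* = -1.8750.

Set f=λy, z=hλ:
  k1=λy_n ⇒ h·k1=z·y_n;  k2=λ(1+2/5z)y_n ⇒ h·k2=z(1+2/5z)y_n
  y_{n+1}/y_n = 1 − 1/3z + 4/3z(1+2/5z) = 1 + z + 8/15z²
  R(z) = 1 + z + 8/15z².

Solve |R(x)|<1 on ℝ⁻.
x=-1.12: |R|=0.5490
R=1: x+8/15x²=0 ⇒ x=−15/8=-1.8750; min R=1−1/(4·8/15)=0.5312>−1
Confirm numerically:
  x=-1.755: |R|=0.88768 <1
  x=-1.457: |R|=0.67519 <1
  x=-0.960: |R|=0.53152 <1
  x=-2.264: |R|=1.46970 >1
  x=-2.015: |R|=1.15045 >1
  x=-2.009: |R|=1.14358 >1
So |R|<1 on (-1.8750, 0).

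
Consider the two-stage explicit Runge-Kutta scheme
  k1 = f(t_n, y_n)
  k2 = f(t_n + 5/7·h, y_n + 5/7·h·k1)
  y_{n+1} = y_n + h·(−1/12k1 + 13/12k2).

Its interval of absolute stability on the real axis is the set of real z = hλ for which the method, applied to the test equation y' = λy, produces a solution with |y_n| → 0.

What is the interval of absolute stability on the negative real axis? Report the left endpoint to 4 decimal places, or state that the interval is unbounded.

Test eqn y'=λy, z=hλ:
  k1=λy_n ⇒ h·k1=z·y_n;  k2=λ(1+5/7z)y_n ⇒ h·k2=z(1+5/7z)y_n
  y_{n+1}/y_n = 1 − 1/12z + 13/12z(1+5/7z) = 1 + z + 65/84z²
  so R(z) = 1 + z + 65/84z².

Solve |R(x)|<1 on ℝ⁻.
x=-0.63: |R|=0.6771
R=1: x+65/84x²=0 ⇒ x=−84/65=-1.2923; min R=1−1/(4·65/84)=0.6769>−1
Confirm numerically:
  x=-1.231: |R|=0.94160 <1
  x=-1.145: |R|=0.86948 <1
  x=-1.140: |R|=0.86564 <1
  x=-0.764: |R|=0.68767 <1
  x=-1.757: |R|=1.63179 >1
  x=-1.550: |R|=1.30908 >1
  x=-1.496: |R|=1.23580 >1
Stable set (-1.2923, 0).

(-1.2923, 0).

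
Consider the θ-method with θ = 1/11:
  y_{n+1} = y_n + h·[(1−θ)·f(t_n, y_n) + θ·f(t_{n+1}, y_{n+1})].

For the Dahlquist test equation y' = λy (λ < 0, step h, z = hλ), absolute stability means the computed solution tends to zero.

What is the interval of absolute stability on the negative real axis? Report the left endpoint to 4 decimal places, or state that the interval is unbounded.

On y'=λy, z=hλ:
  y_{n+1} = y_n + z·[10/11·y_n + 1/11·y_{n+1}] ⇒ (1 − 1/11z)y_{n+1} = (1 + 10/11z)y_n
  so R(z) = (1 + 10/11z)/(1 − 1/11z).

Solve |R(x)|<1 on ℝ⁻.
x=-0.41: |R|=0.6047
R=−1: 1+10/11x = −1+1/11x ⇒ -9/11x=2 ⇒ x=2/(-9/11)=-2.4444
Confirm numerically:
  x=-2.183: |R|=0.82151 <1
  x=-1.748: |R|=0.50832 <1
  x=-1.675: |R|=0.45365 <1
  x=-2.731: |R|=1.18782 >1
  x=-2.610: |R|=1.10948 >1
  x=-2.506: |R|=1.04102 >1
Stable set (-2.4444, 0).

z∈(-2.4444,0).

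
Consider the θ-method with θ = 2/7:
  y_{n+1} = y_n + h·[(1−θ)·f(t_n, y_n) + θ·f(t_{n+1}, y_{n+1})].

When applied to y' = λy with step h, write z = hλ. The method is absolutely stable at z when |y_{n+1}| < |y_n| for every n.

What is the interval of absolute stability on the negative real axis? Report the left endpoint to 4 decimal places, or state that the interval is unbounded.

(-4.6667, 0).

On y'=λy, z=hλ:
  y_{n+1} = y_n + z·[5/7·y_n + 2/7·y_{n+1}] ⇒ (1 − 2/7z)y_{n+1} = (1 + 5/7z)y_n
  so R(z) = (1 + 5/7z)/(1 − 2/7z).

Solve |R(x)|<1 on ℝ⁻.
x=-0.79: |R|=0.3555
R=−1: 1+5/7x = −1+2/7x ⇒ -3/7x=2 ⇒ x=2/(-3/7)=-4.6667
Confirm numerically:
  x=-4.384: |R|=0.94622 <1
  x=-4.076: |R|=0.88305 <1
  x=-2.468: |R|=0.44739 <1
  x=-2.180: |R|=0.34331 <1
  x=-5.225: |R|=1.09599 >1
  x=-4.887: |R|=1.03941 >1
Stable set (-4.6667, 0).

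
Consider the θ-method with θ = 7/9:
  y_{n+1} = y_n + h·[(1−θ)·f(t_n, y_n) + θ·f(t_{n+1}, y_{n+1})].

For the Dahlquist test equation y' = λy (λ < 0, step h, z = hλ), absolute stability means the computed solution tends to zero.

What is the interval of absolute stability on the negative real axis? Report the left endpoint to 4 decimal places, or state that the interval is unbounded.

On y'=λy, z=hλ:
  y_{n+1} = y_n + z·[2/9·y_n + 7/9·y_{n+1}] ⇒ (1 − 7/9z)y_{n+1} = (1 + 2/9z)y_n
  R(z) = (1 + 2/9z)/(1 − 7/9z).

Need |R(x)|<1, x<0.
x=-1.26: |R|=0.3636
x=-2: |R|=0.2174
x=-10: |R|=0.1392
x=-100: |R|=0.2694
θ=7/9≥1/2 ⇒ |1+2/9x|<|1−7/9x| ∀x<0 ⇒ unbounded interval.

(−∞, 0) — no finite endpoint.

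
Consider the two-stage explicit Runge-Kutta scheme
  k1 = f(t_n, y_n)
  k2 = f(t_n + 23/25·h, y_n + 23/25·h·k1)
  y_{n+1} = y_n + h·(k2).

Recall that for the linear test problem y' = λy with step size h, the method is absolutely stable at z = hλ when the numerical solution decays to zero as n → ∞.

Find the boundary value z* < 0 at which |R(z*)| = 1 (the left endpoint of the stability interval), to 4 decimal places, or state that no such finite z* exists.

Set f=λy, z=hλ:
  k1=λy_n ⇒ h·k1=z·y_n;  k2=λ(1+23/25z)y_n ⇒ h·k2=z(1+23/25z)y_n
  y_{n+1}/y_n = 1 + z(1+23/25z) = 1 + z + 23/25z²
  ⇒ R(z) = 1 + z + 23/25z².

Solve |R(x)|<1 on ℝ⁻.
x=-0.45: |R|=0.7363
R=1: x+23/25x²=0 ⇒ x=−25/23=-1.0870; min R=1−1/(4·23/25)=0.7283>−1
Confirm numerically:
  x=-0.954: |R|=0.88331 <1
  x=-0.911: |R|=0.85253 <1
  x=-0.871: |R|=0.82695 <1
  x=-1.543: |R|=1.64738 >1
  x=-1.409: |R|=1.41746 >1
  x=-1.231: |R|=1.16313 >1
So |R|<1 on (-1.0870, 0).

z* = -1.0870.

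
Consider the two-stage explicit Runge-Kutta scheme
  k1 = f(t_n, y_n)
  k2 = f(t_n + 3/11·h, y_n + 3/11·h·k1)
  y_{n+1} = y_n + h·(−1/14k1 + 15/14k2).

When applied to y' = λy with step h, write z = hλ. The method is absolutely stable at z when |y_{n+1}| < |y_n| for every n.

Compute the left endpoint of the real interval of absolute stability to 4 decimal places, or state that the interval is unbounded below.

z* = -3.4222.

Set f=λy, z=hλ:
  k1=λy_n ⇒ h·k1=z·y_n;  k2=λ(1+3/11z)y_n ⇒ h·k2=z(1+3/11z)y_n
  y_{n+1}/y_n = 1 − 1/14z + 15/14z(1+3/11z) = 1 + z + 45/154z²
  ⇒ R(z) = 1 + z + 45/154z².

Find x<0 with |R(x)|<1.
x=-1.13: |R|=0.2431
R=1: x+45/154x²=0 ⇒ x=−154/45=-3.4222; min R=1−1/(4·45/154)=0.1444>−1
Confirm numerically:
  x=-3.189: |R|=0.78267 <1
  x=-3.160: |R|=0.75787 <1
  x=-1.501: |R|=0.15734 <1
  x=-3.834: |R|=1.46132 >1
  x=-3.667: |R|=1.26229 >1
  x=-3.613: |R|=1.20141 >1
So |R|<1 on (-3.4222, 0).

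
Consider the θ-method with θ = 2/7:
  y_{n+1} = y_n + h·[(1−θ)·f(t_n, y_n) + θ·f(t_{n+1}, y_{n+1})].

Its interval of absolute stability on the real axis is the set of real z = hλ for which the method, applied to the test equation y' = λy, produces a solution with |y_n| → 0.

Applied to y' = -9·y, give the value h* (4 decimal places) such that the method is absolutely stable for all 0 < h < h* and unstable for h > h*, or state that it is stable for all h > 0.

(-4.6667,0); λ=-9 ⇒ h* = (14/3)/9 = 0.5185.

With y'=λy (z=hλ):
  y_{n+1} = y_n + z·[5/7·y_n + 2/7·y_{n+1}] ⇒ (1 − 2/7z)y_{n+1} = (1 + 5/7z)y_n
  so R(z) = (1 + 5/7z)/(1 − 2/7z).

Find x<0 with |R(x)|<1.
x=-1.37: |R|=0.0154
R=−1: 1+5/7x = −1+2/7x ⇒ -3/7x=2 ⇒ x=2/(-3/7)=-4.6667
Confirm numerically:
  x=-3.620: |R|=0.77949 <1
  x=-2.629: |R|=0.50131 <1
  x=-1.879: |R|=0.22263 <1
  x=-5.236: |R|=1.09776 >1
  x=-5.003: |R|=1.05933 >1
Interval (-4.6667, 0).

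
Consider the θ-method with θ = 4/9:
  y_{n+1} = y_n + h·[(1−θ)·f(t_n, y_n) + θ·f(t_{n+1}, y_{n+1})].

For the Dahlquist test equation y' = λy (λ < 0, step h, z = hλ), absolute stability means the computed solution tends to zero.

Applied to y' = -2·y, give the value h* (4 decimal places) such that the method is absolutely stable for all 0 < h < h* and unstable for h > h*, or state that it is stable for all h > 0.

Set f=λy, z=hλ:
  y_{n+1} = y_n + z·[5/9·y_n + 4/9·y_{n+1}] ⇒ (1 − 4/9z)y_{n+1} = (1 + 5/9z)y_n
  ⇒ R(z) = (1 + 5/9z)/(1 − 4/9z).

Boundary: |R(x)|=1, x<0.
x=-1.48: |R|=0.1072
R=−1: 1+5/9x = −1+4/9x ⇒ -1/9x=2 ⇒ x=2/(-1/9)=-18.0000
Confirm numerically:
  x=-13.019: |R|=0.91845 <1
  x=-12.066: |R|=0.89637 <1
  x=-7.576: |R|=0.73479 <1
  x=-18.566: |R|=1.00680 >1
  x=-18.273: |R|=1.00333 >1
  x=-18.185: |R|=1.00226 >1
So |R|<1 on (-18.0000, 0).

(-18.0000,0); λ=-2 ⇒ h* = (18)/2 = 9.0000.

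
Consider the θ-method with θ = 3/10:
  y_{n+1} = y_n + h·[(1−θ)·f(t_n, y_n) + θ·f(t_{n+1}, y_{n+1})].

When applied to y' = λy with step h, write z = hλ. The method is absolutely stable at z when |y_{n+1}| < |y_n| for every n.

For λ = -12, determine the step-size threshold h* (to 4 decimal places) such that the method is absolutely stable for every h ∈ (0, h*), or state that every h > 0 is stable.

(-5.0000,0); λ=-12 ⇒ h* = (5)/12 = 0.4167.

Test eqn y'=λy, z=hλ:
  y_{n+1} = y_n + z·[7/10·y_n + 3/10·y_{n+1}] ⇒ (1 − 3/10z)y_{n+1} = (1 + 7/10z)y_n
  Hence R(z) = (1 + 7/10z)/(1 − 3/10z).

Boundary: |R(x)|=1, x<0.
x=-1.62: |R|=0.0902
R=−1: 1+7/10x = −1+3/10x ⇒ -2/5x=2 ⇒ x=2/(-2/5)=-5.0000
Confirm numerically:
  x=-4.701: |R|=0.95038 <1
  x=-4.323: |R|=0.88210 <1
  x=-2.242: |R|=0.34043 <1
  x=-5.596: |R|=1.08900 >1
  x=-5.490: |R|=1.07405 >1
  x=-5.147: |R|=1.02311 >1
So |R|<1 on (-5.0000, 0).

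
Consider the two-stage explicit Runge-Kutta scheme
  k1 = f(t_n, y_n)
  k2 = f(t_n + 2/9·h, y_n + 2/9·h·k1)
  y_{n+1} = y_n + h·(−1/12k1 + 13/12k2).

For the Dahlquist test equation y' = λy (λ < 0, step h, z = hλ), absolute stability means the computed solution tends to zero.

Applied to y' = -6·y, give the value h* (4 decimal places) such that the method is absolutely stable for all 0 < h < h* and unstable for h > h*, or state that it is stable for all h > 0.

(-4.1538,0); λ=-6 ⇒ h* = (54/13)/6 = 0.6923.

Set f=λy, z=hλ:
  k1=λy_n ⇒ h·k1=z·y_n;  k2=λ(1+2/9z)y_n ⇒ h·k2=z(1+2/9z)y_n
  y_{n+1}/y_n = 1 − 1/12z + 13/12z(1+2/9z) = 1 + z + 13/54z²
  Hence R(z) = 1 + z + 13/54z².

Solve |R(x)|<1 on ℝ⁻.
x=-0.65: |R|=0.4517
R=1: x+13/54x²=0 ⇒ x=−54/13=-4.1538; min R=1−1/(4·13/54)=-0.0385>−1
Confirm numerically:
  x=-4.092: |R|=0.93907 <1
  x=-2.584: |R|=0.02344 <1
  x=-1.956: |R|=0.03494 <1
  x=-4.669: |R|=1.57904 >1
  x=-4.651: |R|=1.55666 >1
  x=-4.177: |R|=1.02328 >1
Interval (-4.1538, 0).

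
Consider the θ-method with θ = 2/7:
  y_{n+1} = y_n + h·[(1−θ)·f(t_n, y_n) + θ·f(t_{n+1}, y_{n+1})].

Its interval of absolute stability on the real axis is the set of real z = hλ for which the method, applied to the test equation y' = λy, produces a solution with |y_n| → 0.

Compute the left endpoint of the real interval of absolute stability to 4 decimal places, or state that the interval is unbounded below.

With y'=λy (z=hλ):
  y_{n+1} = y_n + z·[5/7·y_n + 2/7·y_{n+1}] ⇒ (1 − 2/7z)y_{n+1} = (1 + 5/7z)y_n
  R(z) = (1 + 5/7z)/(1 − 2/7z).

Find x<0 with |R(x)|<1.
x=-1.37: |R|=0.0154
R=−1: 1+5/7x = −1+2/7x ⇒ -3/7x=2 ⇒ x=2/(-3/7)=-4.6667
Confirm numerically:
  x=-4.404: |R|=0.95015 <1
  x=-4.304: |R|=0.93029 <1
  x=-2.518: |R|=0.46444 <1
  x=-5.254: |R|=1.10064 >1
  x=-5.155: |R|=1.08463 >1
Stable set (-4.6667, 0).

z* = -4.6667.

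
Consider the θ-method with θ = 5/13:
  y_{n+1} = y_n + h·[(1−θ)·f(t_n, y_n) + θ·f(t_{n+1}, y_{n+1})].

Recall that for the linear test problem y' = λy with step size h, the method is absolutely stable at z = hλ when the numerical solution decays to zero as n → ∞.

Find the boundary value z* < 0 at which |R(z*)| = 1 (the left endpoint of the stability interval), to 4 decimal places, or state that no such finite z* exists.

left endpoint -8.6667.

Set f=λy, z=hλ:
  y_{n+1} = y_n + z·[8/13·y_n + 5/13·y_{n+1}] ⇒ (1 − 5/13z)y_{n+1} = (1 + 8/13z)y_n
  R(z) = (1 + 8/13z)/(1 − 5/13z).

Boundary: |R(x)|=1, x<0.
x=-0.96: |R|=0.2989
R=−1: 1+8/13x = −1+5/13x ⇒ -3/13x=2 ⇒ x=2/(-3/13)=-8.6667
Confirm numerically:
  x=-7.862: |R|=0.95385 <1
  x=-6.448: |R|=0.85287 <1
  x=-6.110: |R|=0.82388 <1
  x=-5.965: |R|=0.81074 <1
  x=-9.198: |R|=1.02702 >1
  x=-9.056: |R|=1.02004 >1
  x=-8.897: |R|=1.01202 >1
Stable set (-8.6667, 0).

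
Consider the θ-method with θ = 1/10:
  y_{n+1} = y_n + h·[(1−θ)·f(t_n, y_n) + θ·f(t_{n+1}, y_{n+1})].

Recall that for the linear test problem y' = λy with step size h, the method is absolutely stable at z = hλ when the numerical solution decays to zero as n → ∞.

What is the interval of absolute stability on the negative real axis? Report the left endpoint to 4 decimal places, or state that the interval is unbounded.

z∈(-2.5000,0).

Set f=λy, z=hλ:
  y_{n+1} = y_n + z·[9/10·y_n + 1/10·y_{n+1}] ⇒ (1 − 1/10z)y_{n+1} = (1 + 9/10z)y_n
  ⇒ R(z) = (1 + 9/10z)/(1 − 1/10z).

Find x<0 with |R(x)|<1.
x=-0.76: |R|=0.2937
R=−1: 1+9/10x = −1+1/10x ⇒ -4/5x=2 ⇒ x=2/(-4/5)=-2.5000
Confirm numerically:
  x=-2.274: |R|=0.85270 <1
  x=-2.000: |R|=0.66667 <1
  x=-1.312: |R|=0.15983 <1
  x=-3.060: |R|=1.34303 >1
  x=-2.873: |R|=1.23180 >1
  x=-2.615: |R|=1.07293 >1
So |R|<1 on (-2.5000, 0).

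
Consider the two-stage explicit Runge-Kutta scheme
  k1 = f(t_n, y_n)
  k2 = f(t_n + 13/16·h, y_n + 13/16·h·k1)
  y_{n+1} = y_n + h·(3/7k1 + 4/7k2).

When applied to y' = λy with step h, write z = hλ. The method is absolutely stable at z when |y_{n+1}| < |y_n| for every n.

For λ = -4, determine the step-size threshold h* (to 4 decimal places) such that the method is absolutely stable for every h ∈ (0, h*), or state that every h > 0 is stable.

Set f=λy, z=hλ:
  k1=λy_n ⇒ h·k1=z·y_n;  k2=λ(1+13/16z)y_n ⇒ h·k2=z(1+13/16z)y_n
  y_{n+1}/y_n = 1 + 3/7z + 4/7z(1+13/16z) = 1 + z + 13/28z²
  ⇒ R(z) = 1 + z + 13/28z².

Need |R(x)|<1, x<0.
x=-1.66: |R|=0.6194
R=1: x+13/28x²=0 ⇒ x=−28/13=-2.1538; min R=1−1/(4·13/28)=0.4615>−1
Confirm numerically:
  x=-1.868: |R|=0.75209 <1
  x=-1.435: |R|=0.52107 <1
  x=-1.414: |R|=0.51429 <1
  x=-2.396: |R|=1.26938 >1
  x=-2.294: |R|=1.14927 >1
  x=-2.257: |R|=1.10809 >1
Stable set (-2.1538, 0).

(-2.1538,0); λ=-4 ⇒ h* = (28/13)/4 = 0.5385.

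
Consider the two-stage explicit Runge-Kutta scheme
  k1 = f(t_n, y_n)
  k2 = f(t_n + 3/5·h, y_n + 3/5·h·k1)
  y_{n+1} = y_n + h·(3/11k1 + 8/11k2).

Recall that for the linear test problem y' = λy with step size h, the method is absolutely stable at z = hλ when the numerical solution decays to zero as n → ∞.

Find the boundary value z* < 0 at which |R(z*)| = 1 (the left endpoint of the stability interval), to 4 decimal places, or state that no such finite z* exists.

left endpoint -2.2917.

On y'=λy, z=hλ:
  k1=λy_n ⇒ h·k1=z·y_n;  k2=λ(1+3/5z)y_n ⇒ h·k2=z(1+3/5z)y_n
  y_{n+1}/y_n = 1 + 3/11z + 8/11z(1+3/5z) = 1 + z + 24/55z²
  R(z) = 1 + z + 24/55z².

Solve |R(x)|<1 on ℝ⁻.
x=-0.36: |R|=0.6966
R=1: x+24/55x²=0 ⇒ x=−55/24=-2.2917; min R=1−1/(4·24/55)=0.4271>−1
Confirm numerically:
  x=-2.252: |R|=0.96102 <1
  x=-2.175: |R|=0.88927 <1
  x=-0.973: |R|=0.44012 <1
  x=-0.964: |R|=0.44151 <1
  x=-2.740: |R|=1.53604 >1
  x=-2.689: |R|=1.46622 >1
  x=-2.626: |R|=1.38311 >1
Interval (-2.2917, 0).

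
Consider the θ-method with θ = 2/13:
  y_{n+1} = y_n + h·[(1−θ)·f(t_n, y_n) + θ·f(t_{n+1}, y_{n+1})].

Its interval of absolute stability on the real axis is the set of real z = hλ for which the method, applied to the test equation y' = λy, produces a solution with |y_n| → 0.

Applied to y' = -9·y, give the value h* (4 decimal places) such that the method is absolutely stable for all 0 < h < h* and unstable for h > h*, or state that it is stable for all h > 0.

(-2.8889,0); λ=-9 ⇒ h* = (26/9)/9 = 0.3210.

Set f=λy, z=hλ:
  y_{n+1} = y_n + z·[11/13·y_n + 2/13·y_{n+1}] ⇒ (1 − 2/13z)y_{n+1} = (1 + 11/13z)y_n
  Hence R(z) = (1 + 11/13z)/(1 − 2/13z).

Find x<0 with |R(x)|<1.
x=-0.35: |R|=0.6679
R=−1: 1+11/13x = −1+2/13x ⇒ -9/13x=2 ⇒ x=2/(-9/13)=-2.8889
Confirm numerically:
  x=-1.799: |R|=0.40903 <1
  x=-1.522: |R|=0.23323 <1
  x=-1.308: |R|=0.08888 <1
  x=-1.241: |R|=0.04205 <1
  x=-3.157: |R|=1.12494 >1
  x=-3.144: |R|=1.11904 >1
So |R|<1 on (-2.8889, 0).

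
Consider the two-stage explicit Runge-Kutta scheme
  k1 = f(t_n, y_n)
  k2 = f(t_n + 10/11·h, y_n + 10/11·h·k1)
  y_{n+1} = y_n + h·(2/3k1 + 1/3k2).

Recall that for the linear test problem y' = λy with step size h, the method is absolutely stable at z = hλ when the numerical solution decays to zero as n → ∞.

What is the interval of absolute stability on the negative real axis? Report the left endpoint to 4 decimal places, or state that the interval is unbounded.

(-3.3000, 0).

With y'=λy (z=hλ):
  k1=λy_n ⇒ h·k1=z·y_n;  k2=λ(1+10/11z)y_n ⇒ h·k2=z(1+10/11z)y_n
  y_{n+1}/y_n = 1 + 2/3z + 1/3z(1+10/11z) = 1 + z + 10/33z²
  so R(z) = 1 + z + 10/33z².

Boundary: |R(x)|=1, x<0.
x=-1.1: |R|=0.2667
R=1: x+10/33x²=0 ⇒ x=−33/10=-3.3000; min R=1−1/(4·10/33)=0.1750>−1
Confirm numerically:
  x=-2.666: |R|=0.48780 <1
  x=-2.189: |R|=0.26304 <1
  x=-1.569: |R|=0.17699 <1
  x=-1.387: |R|=0.19596 <1
  x=-3.899: |R|=1.70773 >1
  x=-3.837: |R|=1.62438 >1
  x=-3.533: |R|=1.24945 >1
So |R|<1 on (-3.3000, 0).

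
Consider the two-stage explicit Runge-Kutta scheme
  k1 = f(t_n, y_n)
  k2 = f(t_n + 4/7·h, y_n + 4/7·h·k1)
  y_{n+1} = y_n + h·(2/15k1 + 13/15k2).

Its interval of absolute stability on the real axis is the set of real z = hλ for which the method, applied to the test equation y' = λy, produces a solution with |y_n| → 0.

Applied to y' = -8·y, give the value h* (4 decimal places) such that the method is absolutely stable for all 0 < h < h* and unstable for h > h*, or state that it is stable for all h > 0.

(-2.0192,0); λ=-8 ⇒ h* = (105/52)/8 = 0.2524.

Set f=λy, z=hλ:
  k1=λy_n ⇒ h·k1=z·y_n;  k2=λ(1+4/7z)y_n ⇒ h·k2=z(1+4/7z)y_n
  y_{n+1}/y_n = 1 + 2/15z + 13/15z(1+4/7z) = 1 + z + 52/105z²
  R(z) = 1 + z + 52/105z².

Find x<0 with |R(x)|<1.
x=-0.83: |R|=0.5112
R=1: x+52/105x²=0 ⇒ x=−105/52=-2.0192; min R=1−1/(4·52/105)=0.4952>−1
Confirm numerically:
  x=-1.373: |R|=0.56059 <1
  x=-1.118: |R|=0.50101 <1
  x=-1.046: |R|=0.49585 <1
  x=-2.519: |R|=1.62346 >1
  x=-2.066: |R|=1.04785 >1
So |R|<1 on (-2.0192, 0).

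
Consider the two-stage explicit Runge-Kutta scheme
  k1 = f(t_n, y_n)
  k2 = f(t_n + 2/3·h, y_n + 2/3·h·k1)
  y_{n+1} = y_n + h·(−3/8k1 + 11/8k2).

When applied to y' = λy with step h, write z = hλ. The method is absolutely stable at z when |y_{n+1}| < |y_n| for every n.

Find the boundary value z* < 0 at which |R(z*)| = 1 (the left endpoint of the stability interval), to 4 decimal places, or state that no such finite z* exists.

left endpoint -1.0909.

On y'=λy, z=hλ:
  k1=λy_n ⇒ h·k1=z·y_n;  k2=λ(1+2/3z)y_n ⇒ h·k2=z(1+2/3z)y_n
  y_{n+1}/y_n = 1 − 3/8z + 11/8z(1+2/3z) = 1 + z + 11/12z²
  ⇒ R(z) = 1 + z + 11/12z².

Find x<0 with |R(x)|<1.
x=-1.79: |R|=2.1471
R=1: x+11/12x²=0 ⇒ x=−12/11=-1.0909; min R=1−1/(4·11/12)=0.7273>−1
Confirm numerically:
  x=-1.023: |R|=0.93632 <1
  x=-0.797: |R|=0.78527 <1
  x=-0.718: |R|=0.75456 <1
  x=-1.330: |R|=1.29149 >1
  x=-1.257: |R|=1.19138 >1
  x=-1.165: |R|=1.07912 >1
Interval (-1.0909, 0).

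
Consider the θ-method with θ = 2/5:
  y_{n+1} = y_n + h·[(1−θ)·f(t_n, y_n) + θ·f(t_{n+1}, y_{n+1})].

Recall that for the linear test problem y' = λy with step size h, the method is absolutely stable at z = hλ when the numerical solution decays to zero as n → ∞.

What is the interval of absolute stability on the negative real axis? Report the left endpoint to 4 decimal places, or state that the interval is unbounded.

(-10.0000, 0).

Test eqn y'=λy, z=hλ:
  y_{n+1} = y_n + z·[3/5·y_n + 2/5·y_{n+1}] ⇒ (1 − 2/5z)y_{n+1} = (1 + 3/5z)y_n
  so R(z) = (1 + 3/5z)/(1 − 2/5z).

Solve |R(x)|<1 on ℝ⁻.
x=-0.77: |R|=0.4113
R=−1: 1+3/5x = −1+2/5x ⇒ -1/5x=2 ⇒ x=2/(-1/5)=-10.0000
Confirm numerically:
  x=-7.925: |R|=0.90048 <1
  x=-6.395: |R|=0.79736 <1
  x=-6.382: |R|=0.79633 <1
  x=-5.574: |R|=0.72591 <1
  x=-10.592: |R|=1.02261 >1
  x=-10.515: |R|=1.01978 >1
  x=-10.502: |R|=1.01930 >1
Stable set (-10.0000, 0).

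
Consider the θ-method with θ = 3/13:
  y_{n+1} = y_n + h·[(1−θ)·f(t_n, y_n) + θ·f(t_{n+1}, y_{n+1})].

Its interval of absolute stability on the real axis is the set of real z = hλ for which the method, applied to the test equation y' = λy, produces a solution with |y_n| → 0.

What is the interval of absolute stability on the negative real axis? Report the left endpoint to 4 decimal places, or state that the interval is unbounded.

(-3.7143, 0).

On y'=λy, z=hλ:
  y_{n+1} = y_n + z·[10/13·y_n + 3/13·y_{n+1}] ⇒ (1 − 3/13z)y_{n+1} = (1 + 10/13z)y_n
  R(z) = (1 + 10/13z)/(1 − 3/13z).

Boundary: |R(x)|=1, x<0.
x=-0.8: |R|=0.3247
R=−1: 1+10/13x = −1+3/13x ⇒ -7/13x=2 ⇒ x=2/(-7/13)=-3.7143
Confirm numerically:
  x=-3.563: |R|=0.95530 <1
  x=-2.185: |R|=0.45257 <1
  x=-1.712: |R|=0.22717 <1
  x=-1.582: |R|=0.15891 <1
  x=-4.283: |R|=1.15401 >1
  x=-3.971: |R|=1.07213 >1
So |R|<1 on (-3.7143, 0).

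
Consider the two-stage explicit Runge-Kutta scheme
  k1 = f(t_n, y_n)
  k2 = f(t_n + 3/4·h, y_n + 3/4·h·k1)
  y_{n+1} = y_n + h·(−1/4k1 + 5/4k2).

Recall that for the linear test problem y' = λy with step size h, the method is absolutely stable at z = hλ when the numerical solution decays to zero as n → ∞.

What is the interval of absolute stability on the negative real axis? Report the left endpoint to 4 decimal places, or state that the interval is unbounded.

(-1.0667, 0).

Set f=λy, z=hλ:
  k1=λy_n ⇒ h·k1=z·y_n;  k2=λ(1+3/4z)y_n ⇒ h·k2=z(1+3/4z)y_n
  y_{n+1}/y_n = 1 − 1/4z + 5/4z(1+3/4z) = 1 + z + 15/16z²
  ⇒ R(z) = 1 + z + 15/16z².

Need |R(x)|<1, x<0.
x=-1.32: |R|=1.3135
R=1: x+15/16x²=0 ⇒ x=−16/15=-1.0667; min R=1−1/(4·15/16)=0.7333>−1
Confirm numerically:
  x=-1.013: |R|=0.94903 <1
  x=-0.741: |R|=0.77376 <1
  x=-0.632: |R|=0.74246 <1
  x=-1.560: |R|=1.72150 >1
  x=-1.502: |R|=1.61300 >1
Stable set (-1.0667, 0).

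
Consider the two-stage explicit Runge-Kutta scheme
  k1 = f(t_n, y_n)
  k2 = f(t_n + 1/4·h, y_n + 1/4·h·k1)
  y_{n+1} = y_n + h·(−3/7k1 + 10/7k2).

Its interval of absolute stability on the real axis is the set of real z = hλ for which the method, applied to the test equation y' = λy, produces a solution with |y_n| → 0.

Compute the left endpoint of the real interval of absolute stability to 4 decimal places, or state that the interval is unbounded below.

left endpoint -2.8000.

With y'=λy (z=hλ):
  k1=λy_n ⇒ h·k1=z·y_n;  k2=λ(1+1/4z)y_n ⇒ h·k2=z(1+1/4z)y_n
  y_{n+1}/y_n = 1 − 3/7z + 10/7z(1+1/4z) = 1 + z + 5/14z²
  so R(z) = 1 + z + 5/14z².

Boundary: |R(x)|=1, x<0.
x=-1.77: |R|=0.3489
R=1: x+5/14x²=0 ⇒ x=−14/5=-2.8000; min R=1−1/(4·5/14)=0.3000>−1
Confirm numerically:
  x=-2.764: |R|=0.96446 <1
  x=-2.731: |R|=0.93270 <1
  x=-2.325: |R|=0.60558 <1
  x=-2.983: |R|=1.19496 >1
  x=-2.928: |R|=1.13385 >1
So |R|<1 on (-2.8000, 0).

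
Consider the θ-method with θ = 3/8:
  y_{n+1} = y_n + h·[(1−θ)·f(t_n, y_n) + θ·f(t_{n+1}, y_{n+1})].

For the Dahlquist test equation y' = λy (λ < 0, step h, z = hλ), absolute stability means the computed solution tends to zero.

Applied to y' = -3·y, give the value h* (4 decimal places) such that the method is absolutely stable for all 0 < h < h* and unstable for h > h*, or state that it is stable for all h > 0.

(-8.0000,0); λ=-3 ⇒ h* = (8)/3 = 2.6667.

Set f=λy, z=hλ:
  y_{n+1} = y_n + z·[5/8·y_n + 3/8·y_{n+1}] ⇒ (1 − 3/8z)y_{n+1} = (1 + 5/8z)y_n
  ⇒ R(z) = (1 + 5/8z)/(1 − 3/8z).

Find x<0 with |R(x)|<1.
x=-1.28: |R|=0.1351
R=−1: 1+5/8x = −1+3/8x ⇒ -1/4x=2 ⇒ x=2/(-1/4)=-8.0000
Confirm numerically:
  x=-5.399: |R|=0.78501 <1
  x=-4.872: |R|=0.72338 <1
  x=-3.328: |R|=0.48043 <1
  x=-8.337: |R|=1.02042 >1
  x=-8.300: |R|=1.01824 >1
  x=-8.274: |R|=1.01670 >1
Interval (-8.0000, 0).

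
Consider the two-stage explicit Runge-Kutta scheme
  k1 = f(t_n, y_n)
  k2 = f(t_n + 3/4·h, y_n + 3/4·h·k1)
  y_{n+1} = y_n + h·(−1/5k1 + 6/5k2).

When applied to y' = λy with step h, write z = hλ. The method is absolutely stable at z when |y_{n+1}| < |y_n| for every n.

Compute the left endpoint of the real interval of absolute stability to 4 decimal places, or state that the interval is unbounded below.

left endpoint -1.1111.

With y'=λy (z=hλ):
  k1=λy_n ⇒ h·k1=z·y_n;  k2=λ(1+3/4z)y_n ⇒ h·k2=z(1+3/4z)y_n
  y_{n+1}/y_n = 1 − 1/5z + 6/5z(1+3/4z) = 1 + z + 9/10z²
  ⇒ R(z) = 1 + z + 9/10z².

Need |R(x)|<1, x<0.
x=-1.78: |R|=2.0716
R=1: x+9/10x²=0 ⇒ x=−10/9=-1.1111; min R=1−1/(4·9/10)=0.7222>−1
Confirm numerically:
  x=-0.995: |R|=0.89602 <1
  x=-0.875: |R|=0.81406 <1
  x=-0.747: |R|=0.75521 <1
  x=-1.553: |R|=1.61763 >1
  x=-1.231: |R|=1.13282 >1
  x=-1.229: |R|=1.13040 >1
Stable set (-1.1111, 0).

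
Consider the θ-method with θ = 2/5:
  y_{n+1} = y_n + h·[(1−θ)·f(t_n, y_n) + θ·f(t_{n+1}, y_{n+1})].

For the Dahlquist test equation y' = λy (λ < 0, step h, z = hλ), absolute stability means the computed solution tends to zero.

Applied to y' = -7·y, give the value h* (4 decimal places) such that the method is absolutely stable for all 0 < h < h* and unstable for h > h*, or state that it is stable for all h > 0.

(-10.0000,0); λ=-7 ⇒ h* = (10)/7 = 1.4286.

On y'=λy, z=hλ:
  y_{n+1} = y_n + z·[3/5·y_n + 2/5·y_{n+1}] ⇒ (1 − 2/5z)y_{n+1} = (1 + 3/5z)y_n
  so R(z) = (1 + 3/5z)/(1 − 2/5z).

Solve |R(x)|<1 on ℝ⁻.
x=-0.35: |R|=0.6930
R=−1: 1+3/5x = −1+2/5x ⇒ -1/5x=2 ⇒ x=2/(-1/5)=-10.0000
Confirm numerically:
  x=-7.391: |R|=0.86811 <1
  x=-6.582: |R|=0.81183 <1
  x=-4.222: |R|=0.57022 <1
  x=-10.430: |R|=1.01663 >1
  x=-10.249: |R|=1.00977 >1
  x=-10.144: |R|=1.00569 >1
Interval (-10.0000, 0).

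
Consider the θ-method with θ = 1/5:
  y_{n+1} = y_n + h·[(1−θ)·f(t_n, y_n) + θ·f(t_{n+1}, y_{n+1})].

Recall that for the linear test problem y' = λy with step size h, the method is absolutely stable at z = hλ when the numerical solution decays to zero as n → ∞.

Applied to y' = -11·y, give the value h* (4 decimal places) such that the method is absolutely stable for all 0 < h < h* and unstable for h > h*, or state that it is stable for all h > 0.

Test eqn y'=λy, z=hλ:
  y_{n+1} = y_n + z·[4/5·y_n + 1/5·y_{n+1}] ⇒ (1 − 1/5z)y_{n+1} = (1 + 4/5z)y_n
  R(z) = (1 + 4/5z)/(1 − 1/5z).

Find x<0 with |R(x)|<1.
x=-1.18: |R|=0.0453
R=−1: 1+4/5x = −1+1/5x ⇒ -3/5x=2 ⇒ x=2/(-3/5)=-3.3333
Confirm numerically:
  x=-3.243: |R|=0.96712 <1
  x=-2.302: |R|=0.57628 <1
  x=-2.206: |R|=0.53067 <1
  x=-2.027: |R|=0.44229 <1
  x=-3.782: |R|=1.15327 >1
  x=-3.661: |R|=1.11350 >1
  x=-3.581: |R|=1.08659 >1
So |R|<1 on (-3.3333, 0).

(-3.3333,0); λ=-11 ⇒ h* = (10/3)/11 = 0.3030.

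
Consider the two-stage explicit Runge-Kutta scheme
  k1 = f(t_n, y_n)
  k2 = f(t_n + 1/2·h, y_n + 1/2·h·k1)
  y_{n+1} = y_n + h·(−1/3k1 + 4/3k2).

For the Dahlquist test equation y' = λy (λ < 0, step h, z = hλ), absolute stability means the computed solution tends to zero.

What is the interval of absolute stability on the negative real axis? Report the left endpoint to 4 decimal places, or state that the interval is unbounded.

Test eqn y'=λy, z=hλ:
  k1=λy_n ⇒ h·k1=z·y_n;  k2=λ(1+1/2z)y_n ⇒ h·k2=z(1+1/2z)y_n
  y_{n+1}/y_n = 1 − 1/3z + 4/3z(1+1/2z) = 1 + z + 2/3z²
  Hence R(z) = 1 + z + 2/3z².

Boundary: |R(x)|=1, x<0.
x=-1.64: |R|=1.1531
R=1: x+2/3x²=0 ⇒ x=−3/2=-1.5000; min R=1−1/(4·2/3)=0.6250>−1
Confirm numerically:
  x=-1.044: |R|=0.68262 <1
  x=-1.007: |R|=0.66903 <1
  x=-0.882: |R|=0.63662 <1
  x=-2.049: |R|=1.74993 >1
  x=-1.913: |R|=1.52671 >1
Interval (-1.5000, 0).

(-1.5000, 0).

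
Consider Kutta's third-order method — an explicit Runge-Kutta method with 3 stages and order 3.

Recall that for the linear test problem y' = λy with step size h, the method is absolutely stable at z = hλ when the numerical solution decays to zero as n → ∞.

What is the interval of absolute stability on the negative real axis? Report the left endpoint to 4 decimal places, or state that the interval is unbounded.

With y'=λy (z=hλ):
  order 3, 3-stage ⇒ R(z)=1+z+z^2/2+z^3/6
  (e.g. R(-1.28)=0.18967, |R|=0.18967)

Find x<0 with |R(x)|<1.
x=-1.28: |R|=0.1897
|R(-1.94)|=0.2751 |R(-1.61)|=0.0095 |R(-1.59)|=0.0041
Bisect:
  x_lo=-3.1938 |R|=2.5232  x_hi=-0.2443 |R|=0.7831
  mid=-1.71904 |R|=0.08814 →hi
  mid=-2.45640 |R|=0.90973 →hi
  mid=-2.82508 |R|=1.59240 →lo
  mid=-2.64074 |R|=1.22319 →lo
  mid=-2.54857 |R|=1.05988 →lo
  mid=-2.50248 |R|=0.98321 →hi
  mid=-2.52553 |R|=1.02114 →lo
  mid=-2.51400 |R|=1.00207 →lo
  mid=-2.50824 |R|=0.99261 →hi
  mid=-2.51112 |R|=0.99734 →hi
  ...
  [-2.51292,-2.51274] ⇒ x*=-2.5127
Stable set (-2.5127, 0).

(-2.5127, 0).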